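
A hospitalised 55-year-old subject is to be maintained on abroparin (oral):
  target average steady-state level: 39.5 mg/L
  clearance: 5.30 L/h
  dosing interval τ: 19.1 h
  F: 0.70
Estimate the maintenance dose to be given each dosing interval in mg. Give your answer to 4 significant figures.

At steady state, F × (Dose/τ) = Css × CL.
Dose = Css × CL × τ / F = 39.5 × 5.300 × 19.1 / 0.70 = 5712 mg

5712 mg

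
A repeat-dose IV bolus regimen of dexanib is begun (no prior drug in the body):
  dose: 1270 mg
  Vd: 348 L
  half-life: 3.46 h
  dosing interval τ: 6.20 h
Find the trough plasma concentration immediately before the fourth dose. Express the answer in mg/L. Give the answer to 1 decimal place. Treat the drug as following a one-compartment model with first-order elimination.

1.4 mg/L

C₀ per dose = Dose / Vd = 1270 / 348 = 3.649 mg/L
k = ln2 / t½ = 0.693147 / 3.46 = 0.2003 h⁻¹
Fraction remaining after one interval: r = e^(−kτ) = e^(−0.2003 × 6.20) = 0.2888
Before dose 4, 3 doses have been given (aged 1τ, 2τ, 3τ).
C_trough = C₀ × (r + r² + … + r^3) = C₀ × r(1−r^3)/(1−r)
        = 3.649 × 0.2888 × (1 − 0.02409) / (1 − 0.2888) = 1.446 mg/L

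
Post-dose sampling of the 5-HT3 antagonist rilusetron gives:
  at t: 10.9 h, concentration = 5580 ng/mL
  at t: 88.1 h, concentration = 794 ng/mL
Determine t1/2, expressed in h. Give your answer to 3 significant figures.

27.4 h

k = ln(C₁/C₂) / (t₂ − t₁) = ln(5580/794) / (88.1 − 10.9)
  = 1.950 / 77.20 = 0.02526 h⁻¹
t½ = ln2 / k = 0.693147 / 0.02526 = 27.44 h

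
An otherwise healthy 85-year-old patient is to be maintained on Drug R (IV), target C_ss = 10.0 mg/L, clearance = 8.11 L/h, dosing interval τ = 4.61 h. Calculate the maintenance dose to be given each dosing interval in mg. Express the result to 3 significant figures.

374 mg

At steady state, Dose/τ = Css × CL.
Dose = Css × CL × τ = 10.0 × 8.110 × 4.61 = 373.9 mg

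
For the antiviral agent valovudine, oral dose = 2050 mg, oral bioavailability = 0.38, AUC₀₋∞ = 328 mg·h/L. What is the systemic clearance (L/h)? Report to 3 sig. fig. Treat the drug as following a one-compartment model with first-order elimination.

CL = F·Dose / AUC = 0.38 × 2050 / 328 = 2.375 L/h

2.38 L/h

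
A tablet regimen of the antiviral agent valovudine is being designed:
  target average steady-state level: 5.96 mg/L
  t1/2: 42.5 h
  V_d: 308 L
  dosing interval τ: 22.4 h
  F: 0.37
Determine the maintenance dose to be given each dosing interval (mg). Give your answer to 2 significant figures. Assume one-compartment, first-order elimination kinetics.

k = ln2 / t½ = 0.693147 / 42.5 = 0.01631 h⁻¹
CL = k × Vd = 0.01631 × 308 = 5.023 L/h
At steady state, F × (Dose/τ) = Css × CL.
Dose = Css × CL × τ / F = 5.96 × 5.023 × 22.4 / 0.37 = 1812 mg

1800 mg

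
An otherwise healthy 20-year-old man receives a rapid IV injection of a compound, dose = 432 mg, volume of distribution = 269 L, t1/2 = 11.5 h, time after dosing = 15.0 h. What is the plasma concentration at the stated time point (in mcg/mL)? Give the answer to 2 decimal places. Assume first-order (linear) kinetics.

0.65 mcg/mL

C₀ = Dose / Vd = 432.0 / 269 = 1.606 mg/L
k = ln2 / t½ = 0.693147 / 11.5 = 0.06027 h⁻¹
C = C₀ · e^(−k·t) = 1.606 × e^(−0.06027 × 15.0)
  = 1.606 × 0.4049 = 0.6503 mg/L
(0.6503 mg/L = 0.6503 mcg/mL)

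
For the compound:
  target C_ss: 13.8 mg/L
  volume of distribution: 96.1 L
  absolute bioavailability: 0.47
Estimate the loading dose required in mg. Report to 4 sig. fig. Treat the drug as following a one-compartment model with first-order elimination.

2822 mg

LD = Css × Vd / F = 13.8 × 96.1 / 0.47 = 2822 mg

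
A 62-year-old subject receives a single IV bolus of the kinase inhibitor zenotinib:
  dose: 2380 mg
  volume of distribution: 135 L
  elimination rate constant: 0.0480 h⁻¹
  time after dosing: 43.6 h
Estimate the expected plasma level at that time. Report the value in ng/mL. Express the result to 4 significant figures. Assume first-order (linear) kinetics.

2174 ng/mL

C₀ = Dose / Vd = 2380 / 135 = 17.63 mg/L
C = C₀ · e^(−k·t) = 17.63 × e^(−0.04800 × 43.6)
  = 17.63 × 0.1233 = 2.174 mg/L
Convert: 2.174 mg/L × 1000 = 2174 ng/mL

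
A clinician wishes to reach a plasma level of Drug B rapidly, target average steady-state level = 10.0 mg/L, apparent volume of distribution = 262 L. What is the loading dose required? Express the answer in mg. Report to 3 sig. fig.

LD = Css × Vd = 10.0 × 262 = 2620 mg

2620 mg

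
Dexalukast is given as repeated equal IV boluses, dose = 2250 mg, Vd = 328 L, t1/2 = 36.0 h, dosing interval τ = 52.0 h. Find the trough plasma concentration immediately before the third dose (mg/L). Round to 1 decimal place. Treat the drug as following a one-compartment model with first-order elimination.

3.4 mg/L

C₀ per dose = Dose / Vd = 2250 / 328 = 6.860 mg/L
k = ln2 / t½ = 0.693147 / 36.0 = 0.01925 h⁻¹
Fraction remaining after one interval: r = e^(−kτ) = e^(−0.01925 × 52.0) = 0.3675
Before dose 3, 2 doses have been given (aged 1τ, 2τ).
C_trough = C₀ × (r + r²) = 6.860 × (0.3675 + 0.1351) = 3.448 mg/L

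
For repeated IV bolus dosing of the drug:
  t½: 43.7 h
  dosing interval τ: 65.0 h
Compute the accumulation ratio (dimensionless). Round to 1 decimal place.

k = ln2 / t½ = 0.693147 / 43.7 = 0.01586 h⁻¹
e^(−kτ) = e^(−0.01586 × 65.0) = 0.3567
Accumulation ratio R = 1 / (1 − e^(−kτ)) = 1 / (1 − 0.3567) = 1.554

1.6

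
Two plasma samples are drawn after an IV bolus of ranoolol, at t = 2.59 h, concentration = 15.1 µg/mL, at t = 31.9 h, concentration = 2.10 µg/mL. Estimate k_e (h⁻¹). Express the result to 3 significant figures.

k = ln(C₁/C₂) / (t₂ − t₁) = ln(15.1/2.10) / (31.9 − 2.59)
  = 1.973 / 29.31 = 0.06731 h⁻¹

0.0673 h⁻¹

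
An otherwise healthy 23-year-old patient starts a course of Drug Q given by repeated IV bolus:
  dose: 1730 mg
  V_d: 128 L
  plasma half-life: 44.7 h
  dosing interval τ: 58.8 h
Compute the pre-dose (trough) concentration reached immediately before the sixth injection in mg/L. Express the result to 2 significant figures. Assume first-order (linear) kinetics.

9.0 mg/L

C₀ per dose = Dose / Vd = 1730 / 128 = 13.52 mg/L
k = ln2 / t½ = 0.693147 / 44.7 = 0.01551 h⁻¹
Fraction remaining after one interval: r = e^(−kτ) = e^(−0.01551 × 58.8) = 0.4017
Before dose 6, 5 doses have been given (aged 1τ, 2τ, 3τ, 4τ, 5τ).
C_trough = C₀ × (r + r² + … + r^5) = C₀ × r(1−r^5)/(1−r)
        = 13.52 × 0.4017 × (1 − 0.01046) / (1 − 0.4017) = 8.982 mg/L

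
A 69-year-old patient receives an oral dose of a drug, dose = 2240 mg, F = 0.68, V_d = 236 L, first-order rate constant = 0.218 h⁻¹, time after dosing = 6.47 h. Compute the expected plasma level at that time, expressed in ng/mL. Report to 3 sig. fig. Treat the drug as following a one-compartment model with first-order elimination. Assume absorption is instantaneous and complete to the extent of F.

1580 ng/mL

Amount reaching circulation = F × Dose = 0.68 × 2240 = 1523 mg
C₀ = F·Dose / Vd = 1523 / 236 = 6.453 mg/L
C = C₀ · e^(−k·t) = 6.453 × e^(−0.2180 × 6.47)
  = 6.453 × 0.2440 = 1.575 mg/L
Convert: 1.575 mg/L × 1000 = 1575 ng/mL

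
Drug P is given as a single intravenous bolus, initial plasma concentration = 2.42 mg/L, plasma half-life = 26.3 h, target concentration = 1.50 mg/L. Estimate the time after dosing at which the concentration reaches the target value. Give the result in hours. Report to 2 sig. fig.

k = ln2 / t½ = 0.693147 / 26.3 = 0.02636 h⁻¹
t = ln(C₀ / C) / k = ln(2.420 / 1.50) / 0.02636
  = ln(1.613) / 0.02636 = 0.4781 / 0.02636 = 18.14 h

18 h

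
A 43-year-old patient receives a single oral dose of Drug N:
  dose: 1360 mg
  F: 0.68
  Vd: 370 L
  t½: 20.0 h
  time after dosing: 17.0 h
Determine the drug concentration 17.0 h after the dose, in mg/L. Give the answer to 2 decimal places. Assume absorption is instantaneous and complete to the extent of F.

1.39 mg/L

Amount reaching circulation = F × Dose = 0.68 × 1360 = 924.8 mg
C₀ = F·Dose / Vd = 924.8 / 370 = 2.499 mg/L
k = ln2 / t½ = 0.693147 / 20.0 = 0.03466 h⁻¹
C = C₀ · e^(−k·t) = 2.499 × e^(−0.03466 × 17.0)
  = 2.499 × 0.5548 = 1.386 mg/L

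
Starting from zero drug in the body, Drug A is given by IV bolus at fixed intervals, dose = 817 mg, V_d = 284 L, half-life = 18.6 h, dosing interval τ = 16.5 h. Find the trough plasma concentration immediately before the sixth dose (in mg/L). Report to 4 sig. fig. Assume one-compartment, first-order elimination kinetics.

C₀ per dose = Dose / Vd = 817 / 284 = 2.877 mg/L
k = ln2 / t½ = 0.693147 / 18.6 = 0.03727 h⁻¹
Fraction remaining after one interval: r = e^(−kτ) = e^(−0.03727 × 16.5) = 0.5407
Before dose 6, 5 doses have been given (aged 1τ, 2τ, 3τ, 4τ, 5τ).
C_trough = C₀ × (r + r² + … + r^5) = C₀ × r(1−r^5)/(1−r)
        = 2.877 × 0.5407 × (1 − 0.04621) / (1 − 0.5407) = 3.230 mg/L

3.230 mg/L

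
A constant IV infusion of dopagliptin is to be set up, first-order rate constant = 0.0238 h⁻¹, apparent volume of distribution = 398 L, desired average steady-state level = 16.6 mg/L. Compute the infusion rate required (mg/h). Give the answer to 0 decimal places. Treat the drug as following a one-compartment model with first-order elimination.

157 mg/h

CL = k × Vd = 0.02380 × 398 = 9.472 L/h
At steady state, infusion rate R₀ = Css × CL = 16.6 × 9.472 = 157.2 mg/h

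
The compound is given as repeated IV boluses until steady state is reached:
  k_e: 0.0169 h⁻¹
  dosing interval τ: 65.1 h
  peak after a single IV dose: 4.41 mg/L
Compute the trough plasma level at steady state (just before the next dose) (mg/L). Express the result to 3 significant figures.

e^(−kτ) = e^(−0.01690 × 65.1) = 0.3328
Accumulation ratio R = 1 / (1 − e^(−kτ)) = 1 / (1 − 0.3328) = 1.499
Steady-state trough = C₀ × R × e^(−kτ) = 4.41 × 1.499 × 0.3328 = 2.200 mg/L

2.20 mg/L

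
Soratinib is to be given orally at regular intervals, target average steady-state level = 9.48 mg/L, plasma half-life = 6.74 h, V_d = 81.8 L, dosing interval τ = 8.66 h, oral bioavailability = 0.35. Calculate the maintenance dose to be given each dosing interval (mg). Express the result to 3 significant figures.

k = ln2 / t½ = 0.693147 / 6.74 = 0.1028 h⁻¹
CL = k × Vd = 0.1028 × 81.8 = 8.409 L/h
At steady state, F × (Dose/τ) = Css × CL.
Dose = Css × CL × τ / F = 9.48 × 8.409 × 8.66 / 0.35 = 1972 mg

1970 mg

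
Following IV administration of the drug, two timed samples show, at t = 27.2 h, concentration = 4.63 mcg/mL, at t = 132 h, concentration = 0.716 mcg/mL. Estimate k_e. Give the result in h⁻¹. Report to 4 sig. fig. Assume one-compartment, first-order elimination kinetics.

k = ln(C₁/C₂) / (t₂ − t₁) = ln(4.63/0.716) / (132 − 27.2)
  = 1.867 / 104.8 = 0.01781 h⁻¹

0.01781 h⁻¹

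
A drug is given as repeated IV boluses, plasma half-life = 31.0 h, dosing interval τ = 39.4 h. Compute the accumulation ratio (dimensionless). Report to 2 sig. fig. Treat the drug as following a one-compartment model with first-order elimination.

k = ln2 / t½ = 0.693147 / 31.0 = 0.02236 h⁻¹
e^(−kτ) = e^(−0.02236 × 39.4) = 0.4144
Accumulation ratio R = 1 / (1 − e^(−kτ)) = 1 / (1 − 0.4144) = 1.708

1.7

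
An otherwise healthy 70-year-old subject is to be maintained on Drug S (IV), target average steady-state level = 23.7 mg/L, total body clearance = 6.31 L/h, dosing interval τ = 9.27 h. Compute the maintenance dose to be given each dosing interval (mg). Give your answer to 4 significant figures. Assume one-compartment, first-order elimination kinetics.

1386 mg

At steady state, Dose/τ = Css × CL.
Dose = Css × CL × τ = 23.7 × 6.310 × 9.27 = 1386 mg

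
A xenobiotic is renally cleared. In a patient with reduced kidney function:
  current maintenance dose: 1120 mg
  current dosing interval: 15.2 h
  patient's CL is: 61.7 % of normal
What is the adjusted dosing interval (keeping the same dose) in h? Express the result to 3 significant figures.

To keep the same average steady-state level, dosing rate must scale with clearance.
CL ratio = 61.7 / 100 = 0.6170
New interval (same dose) = 15.2 / 0.6170 = 24.64 h

24.6 h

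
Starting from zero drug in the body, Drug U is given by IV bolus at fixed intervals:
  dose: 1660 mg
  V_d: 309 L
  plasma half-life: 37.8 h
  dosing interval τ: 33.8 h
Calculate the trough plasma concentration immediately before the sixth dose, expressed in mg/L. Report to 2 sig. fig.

C₀ per dose = Dose / Vd = 1660 / 309 = 5.372 mg/L
k = ln2 / t½ = 0.693147 / 37.8 = 0.01834 h⁻¹
Fraction remaining after one interval: r = e^(−kτ) = e^(−0.01834 × 33.8) = 0.5380
Before dose 6, 5 doses have been given (aged 1τ, 2τ, 3τ, 4τ, 5τ).
C_trough = C₀ × (r + r² + … + r^5) = C₀ × r(1−r^5)/(1−r)
        = 5.372 × 0.5380 × (1 − 0.04507) / (1 − 0.5380) = 5.974 mg/L

6.0 mg/L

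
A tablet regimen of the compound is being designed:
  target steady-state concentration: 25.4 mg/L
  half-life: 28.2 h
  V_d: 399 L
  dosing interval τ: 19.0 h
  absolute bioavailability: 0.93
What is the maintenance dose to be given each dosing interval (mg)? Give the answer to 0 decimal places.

5089 mg

k = ln2 / t½ = 0.693147 / 28.2 = 0.02458 h⁻¹
CL = k × Vd = 0.02458 × 399 = 9.807 L/h
At steady state, F × (Dose/τ) = Css × CL.
Dose = Css × CL × τ / F = 25.4 × 9.807 × 19.0 / 0.93 = 5089 mg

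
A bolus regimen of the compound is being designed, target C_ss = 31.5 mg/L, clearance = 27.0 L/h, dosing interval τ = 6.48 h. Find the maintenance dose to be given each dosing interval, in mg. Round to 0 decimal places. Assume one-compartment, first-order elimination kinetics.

5511 mg

At steady state, Dose/τ = Css × CL.
Dose = Css × CL × τ = 31.5 × 27.00 × 6.48 = 5511 mg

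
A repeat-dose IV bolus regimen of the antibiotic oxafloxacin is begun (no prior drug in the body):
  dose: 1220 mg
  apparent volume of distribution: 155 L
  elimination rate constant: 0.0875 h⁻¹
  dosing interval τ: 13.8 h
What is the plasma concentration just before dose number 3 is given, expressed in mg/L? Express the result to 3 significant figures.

3.06 mg/L

C₀ per dose = Dose / Vd = 1220 / 155 = 7.871 mg/L
Fraction remaining after one interval: r = e^(−kτ) = e^(−0.08750 × 13.8) = 0.2989
Before dose 3, 2 doses have been given (aged 1τ, 2τ).
C_trough = C₀ × (r + r²) = 7.871 × (0.2989 + 0.08934) = 3.056 mg/L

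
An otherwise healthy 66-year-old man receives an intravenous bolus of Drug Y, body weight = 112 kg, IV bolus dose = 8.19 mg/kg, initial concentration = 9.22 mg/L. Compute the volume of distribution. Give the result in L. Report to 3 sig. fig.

99.5 L

Dose = 8.19 × 112 = 917.3 mg
Vd = Dose / C₀ = 917.3 / 9.22 = 99.49 L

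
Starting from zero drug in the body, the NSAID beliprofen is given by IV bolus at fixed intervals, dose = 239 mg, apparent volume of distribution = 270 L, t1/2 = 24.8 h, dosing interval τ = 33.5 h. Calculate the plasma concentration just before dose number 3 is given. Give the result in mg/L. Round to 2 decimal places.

C₀ per dose = Dose / Vd = 239 / 270 = 0.8852 mg/L
k = ln2 / t½ = 0.693147 / 24.8 = 0.02795 h⁻¹
Fraction remaining after one interval: r = e^(−kτ) = e^(−0.02795 × 33.5) = 0.3921
Before dose 3, 2 doses have been given (aged 1τ, 2τ).
C_trough = C₀ × (r + r²) = 0.8852 × (0.3921 + 0.1537) = 0.4831 mg/L

0.48 mg/L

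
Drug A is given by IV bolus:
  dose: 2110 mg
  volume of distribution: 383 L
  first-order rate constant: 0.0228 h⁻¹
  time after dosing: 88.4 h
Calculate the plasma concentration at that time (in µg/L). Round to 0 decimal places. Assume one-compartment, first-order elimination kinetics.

C₀ = Dose / Vd = 2110 / 383 = 5.509 mg/L
C = C₀ · e^(−k·t) = 5.509 × e^(−0.02280 × 88.4)
  = 5.509 × 0.1333 = 0.7343 mg/L
Convert: 0.7343 mg/L × 1000 = 734.3 µg/L

734 µg/L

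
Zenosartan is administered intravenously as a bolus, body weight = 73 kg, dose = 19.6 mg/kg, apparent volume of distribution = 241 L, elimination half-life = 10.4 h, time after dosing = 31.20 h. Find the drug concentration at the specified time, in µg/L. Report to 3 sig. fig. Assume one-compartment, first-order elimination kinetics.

Total dose = 19.6 × 73 = 1431 mg
C₀ = Dose / Vd = 1431 / 241 = 5.938 mg/L
k = ln2 / t½ = 0.693147 / 10.4 = 0.06665 h⁻¹
t / t½ = 31.20 / 10.4 = 3 half-lives
C = C₀ × (1/2)^3 = 5.938 × 0.1250 = 0.7423 mg/L
Convert: 0.7423 mg/L × 1000 = 742.3 µg/L

742 µg/L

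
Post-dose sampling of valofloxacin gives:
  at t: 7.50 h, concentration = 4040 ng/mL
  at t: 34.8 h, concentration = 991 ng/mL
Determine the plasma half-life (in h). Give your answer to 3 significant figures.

13.5 h

k = ln(C₁/C₂) / (t₂ − t₁) = ln(4040/991) / (34.8 − 7.50)
  = 1.405 / 27.30 = 0.05147 h⁻¹
t½ = ln2 / k = 0.693147 / 0.05147 = 13.47 h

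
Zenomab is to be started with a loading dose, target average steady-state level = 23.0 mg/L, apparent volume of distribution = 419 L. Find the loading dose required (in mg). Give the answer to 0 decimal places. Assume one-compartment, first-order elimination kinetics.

9637 mg

LD = Css × Vd = 23.0 × 419 = 9637 mg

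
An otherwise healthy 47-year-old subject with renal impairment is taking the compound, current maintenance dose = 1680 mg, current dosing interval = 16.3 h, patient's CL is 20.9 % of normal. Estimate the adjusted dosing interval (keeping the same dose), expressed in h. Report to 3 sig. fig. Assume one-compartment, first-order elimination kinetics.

78.0 h

To keep the same average steady-state level, dosing rate must scale with clearance.
CL ratio = 20.9 / 100 = 0.2090
New interval (same dose) = 16.3 / 0.2090 = 77.99 h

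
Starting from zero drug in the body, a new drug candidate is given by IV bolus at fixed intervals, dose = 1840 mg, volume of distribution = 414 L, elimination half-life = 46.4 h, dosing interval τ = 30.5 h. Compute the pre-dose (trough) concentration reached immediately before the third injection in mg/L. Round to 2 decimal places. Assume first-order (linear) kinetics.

C₀ per dose = Dose / Vd = 1840 / 414 = 4.444 mg/L
k = ln2 / t½ = 0.693147 / 46.4 = 0.01494 h⁻¹
Fraction remaining after one interval: r = e^(−kτ) = e^(−0.01494 × 30.5) = 0.6340
Before dose 3, 2 doses have been given (aged 1τ, 2τ).
C_trough = C₀ × (r + r²) = 4.444 × (0.6340 + 0.4020) = 4.604 mg/L

4.60 mg/L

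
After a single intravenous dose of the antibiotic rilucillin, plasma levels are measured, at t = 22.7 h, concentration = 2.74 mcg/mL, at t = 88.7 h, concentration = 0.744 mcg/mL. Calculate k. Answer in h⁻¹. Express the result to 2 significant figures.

0.020 h⁻¹

k = ln(C₁/C₂) / (t₂ − t₁) = ln(2.74/0.744) / (88.7 − 22.7)
  = 1.304 / 66.00 = 0.01976 h⁻¹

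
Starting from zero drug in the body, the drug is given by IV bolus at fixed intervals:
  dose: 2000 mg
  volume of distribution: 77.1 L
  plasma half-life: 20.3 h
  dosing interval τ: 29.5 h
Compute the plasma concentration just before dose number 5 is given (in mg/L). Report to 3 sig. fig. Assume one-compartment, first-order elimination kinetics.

C₀ per dose = Dose / Vd = 2000 / 77.1 = 25.94 mg/L
k = ln2 / t½ = 0.693147 / 20.3 = 0.03415 h⁻¹
Fraction remaining after one interval: r = e^(−kτ) = e^(−0.03415 × 29.5) = 0.3652
Before dose 5, 4 doses have been given (aged 1τ, 2τ, 3τ, 4τ).
C_trough = C₀ × (r + r² + … + r^4) = C₀ × r(1−r^4)/(1−r)
        = 25.94 × 0.3652 × (1 − 0.01779) / (1 − 0.3652) = 14.66 mg/L

14.7 mg/L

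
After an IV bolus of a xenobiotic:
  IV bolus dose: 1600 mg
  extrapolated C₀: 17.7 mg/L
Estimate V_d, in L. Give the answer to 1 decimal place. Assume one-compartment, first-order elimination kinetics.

Vd = Dose / C₀ = 1600 / 17.7 = 90.40 L

90.4 L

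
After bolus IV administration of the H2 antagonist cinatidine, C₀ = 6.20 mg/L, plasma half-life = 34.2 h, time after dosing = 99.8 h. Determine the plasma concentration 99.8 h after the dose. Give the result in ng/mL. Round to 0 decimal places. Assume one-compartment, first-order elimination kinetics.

820 ng/mL

k = ln2 / t½ = 0.693147 / 34.2 = 0.02027 h⁻¹
C = C₀ · e^(−k·t) = 6.200 × e^(−0.02027 × 99.8)
  = 6.200 × 0.1323 = 0.8203 mg/L
Convert: 0.8203 mg/L × 1000 = 820.3 ng/mL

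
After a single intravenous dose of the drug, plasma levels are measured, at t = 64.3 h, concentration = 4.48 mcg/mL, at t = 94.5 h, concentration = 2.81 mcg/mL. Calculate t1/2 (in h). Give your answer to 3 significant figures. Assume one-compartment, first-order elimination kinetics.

k = ln(C₁/C₂) / (t₂ − t₁) = ln(4.48/2.81) / (94.5 − 64.3)
  = 0.4664 / 30.20 = 0.01544 h⁻¹
t½ = ln2 / k = 0.693147 / 0.01544 = 44.89 h

44.9 h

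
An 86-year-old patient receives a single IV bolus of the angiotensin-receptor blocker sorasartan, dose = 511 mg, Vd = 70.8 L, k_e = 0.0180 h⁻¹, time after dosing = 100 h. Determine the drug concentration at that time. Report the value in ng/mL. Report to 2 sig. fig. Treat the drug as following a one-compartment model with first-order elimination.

C₀ = Dose / Vd = 511.0 / 70.8 = 7.218 mg/L
C = C₀ · e^(−k·t) = 7.218 × e^(−0.01800 × 100)
  = 7.218 × 0.1653 = 1.193 mg/L
Convert: 1.193 mg/L × 1000 = 1193 ng/mL

1200 ng/mL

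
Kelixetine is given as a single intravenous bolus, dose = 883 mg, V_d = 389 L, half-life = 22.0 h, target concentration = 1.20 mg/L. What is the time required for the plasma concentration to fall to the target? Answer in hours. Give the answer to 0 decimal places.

20 h

C₀ = Dose / Vd = 883.0 / 389 = 2.270 mg/L
k = ln2 / t½ = 0.693147 / 22.0 = 0.03151 h⁻¹
t = ln(C₀ / C) / k = ln(2.270 / 1.20) / 0.03151
  = ln(1.892) / 0.03151 = 0.6376 / 0.03151 = 20.23 h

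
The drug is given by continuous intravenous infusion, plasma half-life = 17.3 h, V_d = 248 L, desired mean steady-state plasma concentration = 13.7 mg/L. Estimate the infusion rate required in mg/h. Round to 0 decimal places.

k = ln2 / t½ = 0.693147 / 17.3 = 0.04007 h⁻¹
CL = k × Vd = 0.04007 × 248 = 9.937 L/h
At steady state, infusion rate R₀ = Css × CL = 13.7 × 9.937 = 136.1 mg/h

136 mg/h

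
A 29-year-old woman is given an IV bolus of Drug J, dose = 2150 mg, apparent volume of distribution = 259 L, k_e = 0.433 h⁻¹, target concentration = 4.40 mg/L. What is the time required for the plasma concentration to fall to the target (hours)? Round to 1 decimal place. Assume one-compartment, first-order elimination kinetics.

1.5 h

C₀ = Dose / Vd = 2150 / 259 = 8.301 mg/L
t = ln(C₀ / C) / k = ln(8.301 / 4.40) / 0.4330
  = ln(1.887) / 0.4330 = 0.6350 / 0.4330 = 1.467 h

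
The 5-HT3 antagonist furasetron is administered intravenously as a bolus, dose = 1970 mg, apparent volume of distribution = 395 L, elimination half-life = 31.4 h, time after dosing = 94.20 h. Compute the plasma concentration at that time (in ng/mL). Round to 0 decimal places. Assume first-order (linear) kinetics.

C₀ = Dose / Vd = 1970 / 395 = 4.987 mg/L
k = ln2 / t½ = 0.693147 / 31.4 = 0.02207 h⁻¹
t / t½ = 94.20 / 31.4 = 3 half-lives
C = C₀ × (1/2)^3 = 4.987 × 0.1250 = 0.6234 mg/L
Convert: 0.6234 mg/L × 1000 = 623.4 ng/mL

623 ng/mL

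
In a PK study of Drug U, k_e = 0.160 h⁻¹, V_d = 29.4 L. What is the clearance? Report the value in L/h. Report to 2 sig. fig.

CL = k × Vd = 0.160 × 29.4 = 4.704 L/h

4.7 L/h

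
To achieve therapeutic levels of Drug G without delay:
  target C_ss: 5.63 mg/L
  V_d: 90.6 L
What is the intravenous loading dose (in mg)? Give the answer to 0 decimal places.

510 mg

LD = Css × Vd = 5.63 × 90.6 = 510.1 mg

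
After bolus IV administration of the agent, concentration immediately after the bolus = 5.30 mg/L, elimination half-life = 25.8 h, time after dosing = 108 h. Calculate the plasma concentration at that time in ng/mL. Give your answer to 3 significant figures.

291 ng/mL

k = ln2 / t½ = 0.693147 / 25.8 = 0.02687 h⁻¹
C = C₀ · e^(−k·t) = 5.300 × e^(−0.02687 × 108)
  = 5.300 × 0.05492 = 0.2911 mg/L
Convert: 0.2911 mg/L × 1000 = 291.1 ng/mL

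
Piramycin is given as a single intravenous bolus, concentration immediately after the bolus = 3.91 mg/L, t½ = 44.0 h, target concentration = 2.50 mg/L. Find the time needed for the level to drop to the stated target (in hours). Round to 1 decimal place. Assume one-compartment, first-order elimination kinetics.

k = ln2 / t½ = 0.693147 / 44.0 = 0.01575 h⁻¹
t = ln(C₀ / C) / k = ln(3.910 / 2.50) / 0.01575
  = ln(1.564) / 0.01575 = 0.4472 / 0.01575 = 28.39 h

28.4 h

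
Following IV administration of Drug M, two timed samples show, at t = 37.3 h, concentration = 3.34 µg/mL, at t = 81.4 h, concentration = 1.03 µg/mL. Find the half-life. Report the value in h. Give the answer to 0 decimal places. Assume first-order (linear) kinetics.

26 h

k = ln(C₁/C₂) / (t₂ − t₁) = ln(3.34/1.03) / (81.4 − 37.3)
  = 1.176 / 44.10 = 0.02667 h⁻¹
t½ = ln2 / k = 0.693147 / 0.02667 = 25.99 h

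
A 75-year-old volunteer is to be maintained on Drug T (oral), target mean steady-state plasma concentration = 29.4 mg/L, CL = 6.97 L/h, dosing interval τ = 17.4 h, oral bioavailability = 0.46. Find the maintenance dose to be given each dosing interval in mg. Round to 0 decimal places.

At steady state, F × (Dose/τ) = Css × CL.
Dose = Css × CL × τ / F = 29.4 × 6.970 × 17.4 / 0.46 = 7751 mg

7751 mg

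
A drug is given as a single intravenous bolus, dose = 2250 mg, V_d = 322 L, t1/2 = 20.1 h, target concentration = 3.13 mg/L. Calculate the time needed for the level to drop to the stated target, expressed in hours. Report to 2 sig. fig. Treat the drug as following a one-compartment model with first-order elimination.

C₀ = Dose / Vd = 2250 / 322 = 6.988 mg/L
k = ln2 / t½ = 0.693147 / 20.1 = 0.03448 h⁻¹
t = ln(C₀ / C) / k = ln(6.988 / 3.13) / 0.03448
  = ln(2.233) / 0.03448 = 0.8033 / 0.03448 = 23.30 h

23 h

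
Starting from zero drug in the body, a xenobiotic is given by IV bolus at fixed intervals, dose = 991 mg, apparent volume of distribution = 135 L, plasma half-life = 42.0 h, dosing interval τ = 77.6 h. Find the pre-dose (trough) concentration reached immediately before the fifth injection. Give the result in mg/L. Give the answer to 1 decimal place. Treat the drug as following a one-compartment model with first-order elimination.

C₀ per dose = Dose / Vd = 991 / 135 = 7.341 mg/L
k = ln2 / t½ = 0.693147 / 42.0 = 0.01650 h⁻¹
Fraction remaining after one interval: r = e^(−kτ) = e^(−0.01650 × 77.6) = 0.2779
Before dose 5, 4 doses have been given (aged 1τ, 2τ, 3τ, 4τ).
C_trough = C₀ × (r + r² + … + r^4) = C₀ × r(1−r^4)/(1−r)
        = 7.341 × 0.2779 × (1 − 0.005964) / (1 − 0.2779) = 2.808 mg/L

2.8 mg/L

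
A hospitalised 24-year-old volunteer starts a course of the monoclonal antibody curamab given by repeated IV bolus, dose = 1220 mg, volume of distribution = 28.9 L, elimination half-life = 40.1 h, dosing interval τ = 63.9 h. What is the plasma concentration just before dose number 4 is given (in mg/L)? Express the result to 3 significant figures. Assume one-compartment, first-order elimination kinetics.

C₀ per dose = Dose / Vd = 1220 / 28.9 = 42.21 mg/L
k = ln2 / t½ = 0.693147 / 40.1 = 0.01729 h⁻¹
Fraction remaining after one interval: r = e^(−kτ) = e^(−0.01729 × 63.9) = 0.3313
Before dose 4, 3 doses have been given (aged 1τ, 2τ, 3τ).
C_trough = C₀ × (r + r² + … + r^3) = C₀ × r(1−r^3)/(1−r)
        = 42.21 × 0.3313 × (1 − 0.03636) / (1 − 0.3313) = 20.15 mg/L

20.2 mg/L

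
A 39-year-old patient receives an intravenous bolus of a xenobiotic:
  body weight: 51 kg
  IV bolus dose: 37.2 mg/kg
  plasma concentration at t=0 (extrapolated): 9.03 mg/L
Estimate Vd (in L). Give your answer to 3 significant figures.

210 L

Dose = 37.2 × 51 = 1897 mg
Vd = Dose / C₀ = 1897 / 9.03 = 210.1 L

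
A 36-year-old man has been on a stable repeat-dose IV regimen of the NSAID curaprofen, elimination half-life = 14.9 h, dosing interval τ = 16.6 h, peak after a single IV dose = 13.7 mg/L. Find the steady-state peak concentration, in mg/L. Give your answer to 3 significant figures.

25.5 mg/L

k = ln2 / t½ = 0.693147 / 14.9 = 0.04652 h⁻¹
e^(−kτ) = e^(−0.04652 × 16.6) = 0.4620
Accumulation ratio R = 1 / (1 − e^(−kτ)) = 1 / (1 − 0.4620) = 1.859
Steady-state peak = C₀ × R = 13.7 × 1.859 = 25.47 mg/L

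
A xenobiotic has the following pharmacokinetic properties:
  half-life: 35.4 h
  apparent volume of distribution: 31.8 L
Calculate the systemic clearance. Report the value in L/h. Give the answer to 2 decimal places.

k = ln2 / t½ = 0.693147 / 35.4 = 0.01958 h⁻¹
CL = k × Vd = 0.01958 × 31.8 = 0.6226 L/h

0.62 L/h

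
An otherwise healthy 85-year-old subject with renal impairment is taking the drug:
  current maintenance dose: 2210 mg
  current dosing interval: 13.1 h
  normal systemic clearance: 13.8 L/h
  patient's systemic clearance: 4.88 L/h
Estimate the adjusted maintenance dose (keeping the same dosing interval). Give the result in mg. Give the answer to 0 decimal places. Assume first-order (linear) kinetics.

To keep the same average steady-state level, dosing rate must scale with clearance.
CL ratio = 4.88 / 13.8 = 0.3536
New dose (same interval) = 2210 × 0.3536 = 781.5 mg

782 mg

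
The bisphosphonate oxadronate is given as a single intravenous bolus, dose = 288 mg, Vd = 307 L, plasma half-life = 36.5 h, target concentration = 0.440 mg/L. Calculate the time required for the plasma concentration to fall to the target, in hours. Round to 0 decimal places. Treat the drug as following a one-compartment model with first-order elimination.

40 h

C₀ = Dose / Vd = 288.0 / 307 = 0.9381 mg/L
k = ln2 / t½ = 0.693147 / 36.5 = 0.01899 h⁻¹
t = ln(C₀ / C) / k = ln(0.9381 / 0.440) / 0.01899
  = ln(2.132) / 0.01899 = 0.7571 / 0.01899 = 39.87 h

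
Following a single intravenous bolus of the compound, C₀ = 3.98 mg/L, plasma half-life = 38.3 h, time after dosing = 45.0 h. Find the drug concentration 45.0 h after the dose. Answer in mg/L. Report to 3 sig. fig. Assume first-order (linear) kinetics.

1.76 mg/L

k = ln2 / t½ = 0.693147 / 38.3 = 0.01810 h⁻¹
C = C₀ · e^(−k·t) = 3.980 × e^(−0.01810 × 45.0)
  = 3.980 × 0.4429 = 1.763 mg/L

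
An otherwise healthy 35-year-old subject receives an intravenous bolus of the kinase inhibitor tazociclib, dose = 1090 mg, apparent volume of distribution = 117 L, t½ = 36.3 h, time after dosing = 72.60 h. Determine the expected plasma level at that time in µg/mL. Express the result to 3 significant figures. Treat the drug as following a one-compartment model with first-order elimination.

C₀ = Dose / Vd = 1090 / 117 = 9.316 mg/L
k = ln2 / t½ = 0.693147 / 36.3 = 0.01909 h⁻¹
t / t½ = 72.60 / 36.3 = 2 half-lives
C = C₀ × (1/2)^2 = 9.316 × 0.2500 = 2.329 mg/L
(2.329 mg/L = 2.329 µg/mL)

2.33 µg/mL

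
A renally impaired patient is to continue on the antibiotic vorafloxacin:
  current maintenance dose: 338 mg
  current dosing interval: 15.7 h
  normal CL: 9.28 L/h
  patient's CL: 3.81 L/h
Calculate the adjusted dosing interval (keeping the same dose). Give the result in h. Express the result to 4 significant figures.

38.24 h

To keep the same average steady-state level, dosing rate must scale with clearance.
CL ratio = 3.81 / 9.28 = 0.4106
New interval (same dose) = 15.7 / 0.4106 = 38.24 h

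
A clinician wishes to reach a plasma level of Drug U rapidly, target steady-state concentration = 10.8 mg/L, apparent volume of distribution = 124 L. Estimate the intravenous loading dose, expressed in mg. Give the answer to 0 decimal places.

1339 mg

LD = Css × Vd = 10.8 × 124 = 1339 mg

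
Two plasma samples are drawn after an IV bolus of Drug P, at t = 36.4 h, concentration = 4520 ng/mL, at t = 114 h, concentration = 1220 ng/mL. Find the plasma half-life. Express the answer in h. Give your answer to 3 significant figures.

41.1 h

k = ln(C₁/C₂) / (t₂ − t₁) = ln(4520/1220) / (114 − 36.4)
  = 1.310 / 77.60 = 0.01688 h⁻¹
t½ = ln2 / k = 0.693147 / 0.01688 = 41.06 h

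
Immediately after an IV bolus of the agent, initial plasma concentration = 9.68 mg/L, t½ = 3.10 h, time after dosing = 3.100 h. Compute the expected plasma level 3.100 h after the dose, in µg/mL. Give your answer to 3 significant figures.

4.84 µg/mL

k = ln2 / t½ = 0.693147 / 3.10 = 0.2236 h⁻¹
t / t½ = 3.100 / 3.10 = 1 half-lives
C = C₀ × (1/2)^1 = 9.680 × 0.5000 = 4.840 mg/L
(4.840 mg/L = 4.840 µg/mL)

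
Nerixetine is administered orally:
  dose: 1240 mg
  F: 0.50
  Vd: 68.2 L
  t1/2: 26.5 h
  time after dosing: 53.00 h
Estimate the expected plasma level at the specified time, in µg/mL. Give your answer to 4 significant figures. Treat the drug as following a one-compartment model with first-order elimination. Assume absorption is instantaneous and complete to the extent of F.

2.273 µg/mL

Amount reaching circulation = F × Dose = 0.50 × 1240 = 620.0 mg
C₀ = F·Dose / Vd = 620.0 / 68.2 = 9.091 mg/L
k = ln2 / t½ = 0.693147 / 26.5 = 0.02616 h⁻¹
t / t½ = 53.00 / 26.5 = 2 half-lives
C = C₀ × (1/2)^2 = 9.091 × 0.2500 = 2.273 mg/L
(2.273 mg/L = 2.273 µg/mL)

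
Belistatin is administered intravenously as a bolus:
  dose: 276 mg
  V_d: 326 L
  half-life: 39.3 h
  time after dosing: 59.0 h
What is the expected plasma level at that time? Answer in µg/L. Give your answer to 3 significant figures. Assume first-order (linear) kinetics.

C₀ = Dose / Vd = 276.0 / 326 = 0.8466 mg/L
k = ln2 / t½ = 0.693147 / 39.3 = 0.01764 h⁻¹
C = C₀ · e^(−k·t) = 0.8466 × e^(−0.01764 × 59.0)
  = 0.8466 × 0.3532 = 0.2990 mg/L
Convert: 0.2990 mg/L × 1000 = 299.0 µg/L

299 µg/L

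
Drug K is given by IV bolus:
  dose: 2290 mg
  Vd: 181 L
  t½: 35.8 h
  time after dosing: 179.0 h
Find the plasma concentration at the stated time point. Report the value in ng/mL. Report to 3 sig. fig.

395 ng/mL

C₀ = Dose / Vd = 2290 / 181 = 12.65 mg/L
k = ln2 / t½ = 0.693147 / 35.8 = 0.01936 h⁻¹
t / t½ = 179.0 / 35.8 = 5 half-lives
C = C₀ × (1/2)^5 = 12.65 × 0.03125 = 0.3953 mg/L
Convert: 0.3953 mg/L × 1000 = 395.3 ng/mL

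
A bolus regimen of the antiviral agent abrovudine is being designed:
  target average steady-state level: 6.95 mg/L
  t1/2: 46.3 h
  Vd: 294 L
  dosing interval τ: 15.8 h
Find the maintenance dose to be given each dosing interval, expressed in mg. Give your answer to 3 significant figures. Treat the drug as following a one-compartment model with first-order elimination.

k = ln2 / t½ = 0.693147 / 46.3 = 0.01497 h⁻¹
CL = k × Vd = 0.01497 × 294 = 4.401 L/h
At steady state, Dose/τ = Css × CL.
Dose = Css × CL × τ = 6.95 × 4.401 × 15.8 = 483.3 mg

483 mg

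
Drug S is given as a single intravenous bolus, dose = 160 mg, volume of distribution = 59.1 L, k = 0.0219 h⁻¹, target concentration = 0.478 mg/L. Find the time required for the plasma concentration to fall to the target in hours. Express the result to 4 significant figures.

79.18 h

C₀ = Dose / Vd = 160.0 / 59.1 = 2.707 mg/L
t = ln(C₀ / C) / k = ln(2.707 / 0.478) / 0.02190
  = ln(5.663) / 0.02190 = 1.734 / 0.02190 = 79.18 h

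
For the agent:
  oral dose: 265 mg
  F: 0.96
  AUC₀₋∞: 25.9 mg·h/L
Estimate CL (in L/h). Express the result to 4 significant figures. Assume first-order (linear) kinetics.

9.822 L/h

CL = F·Dose / AUC = 0.96 × 265 / 25.9 = 9.822 L/h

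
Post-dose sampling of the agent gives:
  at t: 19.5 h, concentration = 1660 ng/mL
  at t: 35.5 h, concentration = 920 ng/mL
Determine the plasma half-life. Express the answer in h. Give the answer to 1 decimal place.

k = ln(C₁/C₂) / (t₂ − t₁) = ln(1660/920) / (35.5 − 19.5)
  = 0.5902 / 16.00 = 0.03689 h⁻¹
t½ = ln2 / k = 0.693147 / 0.03689 = 18.79 h

18.8 h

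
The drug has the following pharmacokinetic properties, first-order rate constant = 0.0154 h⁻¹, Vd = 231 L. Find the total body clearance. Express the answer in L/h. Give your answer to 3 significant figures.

CL = k × Vd = 0.0154 × 231 = 3.557 L/h

3.56 L/h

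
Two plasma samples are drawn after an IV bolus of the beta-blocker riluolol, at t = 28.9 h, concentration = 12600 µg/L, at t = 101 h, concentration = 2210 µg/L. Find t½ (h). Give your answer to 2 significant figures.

29 h

k = ln(C₁/C₂) / (t₂ − t₁) = ln(12600/2210) / (101 − 28.9)
  = 1.741 / 72.10 = 0.02415 h⁻¹
t½ = ln2 / k = 0.693147 / 0.02415 = 28.70 h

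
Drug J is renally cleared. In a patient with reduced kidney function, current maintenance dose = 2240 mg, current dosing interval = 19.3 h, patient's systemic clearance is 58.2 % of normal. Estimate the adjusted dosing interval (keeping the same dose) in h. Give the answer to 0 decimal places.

To keep the same average steady-state level, dosing rate must scale with clearance.
CL ratio = 58.2 / 100 = 0.5820
New interval (same dose) = 19.3 / 0.5820 = 33.16 h

33 h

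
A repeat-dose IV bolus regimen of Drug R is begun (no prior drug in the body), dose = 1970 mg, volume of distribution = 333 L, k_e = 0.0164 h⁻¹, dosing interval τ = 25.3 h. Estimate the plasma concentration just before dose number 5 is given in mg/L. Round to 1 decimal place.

9.3 mg/L

C₀ per dose = Dose / Vd = 1970 / 333 = 5.916 mg/L
Fraction remaining after one interval: r = e^(−kτ) = e^(−0.01640 × 25.3) = 0.6604
Before dose 5, 4 doses have been given (aged 1τ, 2τ, 3τ, 4τ).
C_trough = C₀ × (r + r² + … + r^4) = C₀ × r(1−r^4)/(1−r)
        = 5.916 × 0.6604 × (1 − 0.1902) / (1 − 0.6604) = 9.316 mg/L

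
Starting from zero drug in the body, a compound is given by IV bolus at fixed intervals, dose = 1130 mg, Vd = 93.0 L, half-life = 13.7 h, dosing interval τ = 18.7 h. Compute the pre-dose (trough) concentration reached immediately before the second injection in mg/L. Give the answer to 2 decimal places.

4.72 mg/L

C₀ per dose = Dose / Vd = 1130 / 93.0 = 12.15 mg/L
k = ln2 / t½ = 0.693147 / 13.7 = 0.05059 h⁻¹
Fraction remaining after one interval: r = e^(−kτ) = e^(−0.05059 × 18.7) = 0.3883
Before dose 2, 1 dose has been given (aged 1τ).
C_trough = C₀ × r = 12.15 × 0.3883 = 4.718 mg/L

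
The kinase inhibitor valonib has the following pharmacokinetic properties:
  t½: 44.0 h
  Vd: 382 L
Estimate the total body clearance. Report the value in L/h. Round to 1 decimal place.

6.0 L/h

k = ln2 / t½ = 0.693147 / 44.0 = 0.01575 h⁻¹
CL = k × Vd = 0.01575 × 382 = 6.017 L/h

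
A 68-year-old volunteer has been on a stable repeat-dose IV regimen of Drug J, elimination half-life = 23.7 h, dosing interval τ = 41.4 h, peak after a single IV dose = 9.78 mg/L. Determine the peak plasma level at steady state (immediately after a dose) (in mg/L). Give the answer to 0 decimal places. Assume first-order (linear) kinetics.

k = ln2 / t½ = 0.693147 / 23.7 = 0.02925 h⁻¹
e^(−kτ) = e^(−0.02925 × 41.4) = 0.2979
Accumulation ratio R = 1 / (1 − e^(−kτ)) = 1 / (1 − 0.2979) = 1.424
Steady-state peak = C₀ × R = 9.78 × 1.424 = 13.93 mg/L

14 mg/L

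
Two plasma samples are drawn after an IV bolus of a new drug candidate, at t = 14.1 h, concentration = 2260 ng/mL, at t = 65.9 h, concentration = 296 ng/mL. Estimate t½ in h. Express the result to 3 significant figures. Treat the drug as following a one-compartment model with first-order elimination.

k = ln(C₁/C₂) / (t₂ − t₁) = ln(2260/296) / (65.9 − 14.1)
  = 2.033 / 51.80 = 0.03925 h⁻¹
t½ = ln2 / k = 0.693147 / 0.03925 = 17.66 h

17.7 h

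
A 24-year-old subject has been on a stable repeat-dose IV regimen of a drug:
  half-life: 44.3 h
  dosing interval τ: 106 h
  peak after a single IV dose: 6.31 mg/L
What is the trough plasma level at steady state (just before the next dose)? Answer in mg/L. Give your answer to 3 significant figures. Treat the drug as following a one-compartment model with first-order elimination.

k = ln2 / t½ = 0.693147 / 44.3 = 0.01565 h⁻¹
e^(−kτ) = e^(−0.01565 × 106) = 0.1903
Accumulation ratio R = 1 / (1 − e^(−kτ)) = 1 / (1 − 0.1903) = 1.235
Steady-state trough = C₀ × R × e^(−kτ) = 6.31 × 1.235 × 0.1903 = 1.483 mg/L

1.48 mg/L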